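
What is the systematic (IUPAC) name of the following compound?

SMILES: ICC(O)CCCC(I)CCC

1,6-diiodononan-2-ol

Counting along the main chain through the –OH group gives 9 carbons: the parent is nonane.
The highest-priority functional group is an alcohol (–OH), so the name ends in -ol.
The numbering direction is chosen so that numbering from this end puts the hydroxyl group at C-2 rather than C-8.
This places the hydroxyl at C-2; iodo groups at C-1 and C-6.
The name is 1,6-diiodononan-2-ol.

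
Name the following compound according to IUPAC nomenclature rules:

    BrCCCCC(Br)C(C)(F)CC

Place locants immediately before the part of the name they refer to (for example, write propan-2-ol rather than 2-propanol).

The longest carbon chain is 8 atoms: the parent is octane.
Number the chain so that the substituent locant set {1,5,6,6} is lower than {3,3,4,8} at the first point of difference.
With this numbering: bromo groups at C-1 and C-5; a fluoro group at C-6; a methyl group at C-6.
The substituents are ordered alphabetically, ignoring any di-/tri- multipliers.
Putting it together: 1,5-dibromo-6-fluoro-6-methyloctane.

1,5-dibromo-6-fluoro-6-methyloctane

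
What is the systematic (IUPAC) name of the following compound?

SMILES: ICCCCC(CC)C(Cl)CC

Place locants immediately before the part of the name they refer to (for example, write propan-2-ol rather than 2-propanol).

6-chloro-5-ethyl-1-iodooctane

The parent chain contains 8 carbons (octane).
The numbering direction is chosen so that the substituent locant set {1,5,6} is lower than {3,4,8} at the first point of difference.
With this numbering: a chloro group at C-6; an ethyl group at C-5; an iodo group at C-1.
The substituents are ordered alphabetically, ignoring any di-/tri- multipliers.
The name is 6-chloro-5-ethyl-1-iodooctane.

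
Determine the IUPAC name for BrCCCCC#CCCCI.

Counting along the main chain through the multiple bond gives 9 carbons: the parent is nonane.
The chain contains a C≡C triple bond, so the unsaturation ending is -yne.
The numbering direction is chosen so that numbering from this end puts the triple bond at C-4 rather than C-5.
With this numbering: the triple bond between C-4 and C-5; a bromo group at C-9; an iodo group at C-1.
The substituents are ordered alphabetically, ignoring any di-/tri- multipliers.
The name is 9-bromo-1-iodonon-4-yne.

9-bromo-1-iodonon-4-yne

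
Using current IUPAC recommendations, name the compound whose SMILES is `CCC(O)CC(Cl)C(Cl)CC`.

The longest chain bearing the –OH group is 8 carbons long (octane).
The highest-priority functional group is an alcohol (–OH), so the name ends in -ol.
Number the chain so that numbering from this end puts the hydroxyl group at C-3 rather than C-6.
This places the hydroxyl at C-3; chloro groups at C-5 and C-6.
Putting it together: 5,6-dichlorooctan-3-ol.

5,6-dichlorooctan-3-ol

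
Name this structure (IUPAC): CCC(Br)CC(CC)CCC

The longest continuous carbon chain has 8 atoms, so the parent hydride is octane.
The numbering direction is chosen so that the substituent locant set {3,5} is lower than {4,6} at the first point of difference.
This places a bromo group at C-3; an ethyl group at C-5.
The substituents are ordered alphabetically, ignoring any di-/tri- multipliers.
Assembling the pieces gives 3-bromo-5-ethyloctane.

3-bromo-5-ethyloctane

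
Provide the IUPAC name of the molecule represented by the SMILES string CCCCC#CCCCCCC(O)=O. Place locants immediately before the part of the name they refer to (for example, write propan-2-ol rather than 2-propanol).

The longest chain bearing the –COOH group and the multiple bond is 12 carbons long (dodecane).
The principal characteristic group is a carboxylic acid (terminal –COOH), named with the suffix -oic acid.
The chain contains a C≡C triple bond, so the unsaturation ending is -yne.
Choose the numbering such that the carboxylic acid carbon is C-1 by definition.
That gives the triple bond between C-7 and C-8.
The name is dodec-7-ynoic acid.

dodec-7-ynoic acid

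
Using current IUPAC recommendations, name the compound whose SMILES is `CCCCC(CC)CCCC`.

The parent chain contains 9 carbons (nonane).
The molecule is symmetric, so either numbering direction gives the same locants.
This places an ethyl group at C-5.
Putting it together: 5-ethylnonane.

5-ethylnonane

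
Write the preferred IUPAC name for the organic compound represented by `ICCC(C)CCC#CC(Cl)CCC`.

4-chloro-11-iodo-9-methylundec-5-yne

The longest chain bearing the multiple bond is 11 carbons long (undecane).
The chain contains a C≡C triple bond, so the unsaturation ending is -yne.
The numbering direction is chosen so that numbering from this end puts the triple bond at C-5 rather than C-6.
That gives the triple bond between C-5 and C-6; a chloro group at C-4; an iodo group at C-11; a methyl group at C-9.
The substituents are ordered alphabetically, ignoring any di-/tri- multipliers.
The name is 4-chloro-11-iodo-9-methylundec-5-yne.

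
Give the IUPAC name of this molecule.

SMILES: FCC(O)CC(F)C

The longest carbon chain that includes the –OH group has 5 carbons, so the parent hydride is pentane.
The highest-priority functional group is an alcohol (–OH), so the name ends in -ol.
The numbering direction is chosen so that numbering from this end puts the hydroxyl group at C-2 rather than C-4.
That gives the hydroxyl at C-2; fluoro groups at C-1 and C-4.
Putting it together: 1,4-difluoropentan-2-ol.

1,4-difluoropentan-2-ol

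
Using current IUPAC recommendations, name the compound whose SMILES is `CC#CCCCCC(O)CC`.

Counting along the main chain through the –OH group and the multiple bond gives 10 carbons: the parent is decane.
The principal characteristic group is an alcohol (–OH), named with the suffix -ol.
The chain contains a C≡C triple bond, so the unsaturation ending is -yne.
Choose the numbering such that numbering from this end puts the hydroxyl group at C-3 rather than C-8.
That gives the hydroxyl at C-3; the triple bond between C-8 and C-9.
Putting it together: dec-8-yn-3-ol.

dec-8-yn-3-ol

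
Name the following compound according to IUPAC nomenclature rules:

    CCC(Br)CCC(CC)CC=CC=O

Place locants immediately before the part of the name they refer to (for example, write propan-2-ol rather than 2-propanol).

Counting along the main chain through the –CHO group and the multiple bond gives 10 carbons: the parent is decane.
The principal characteristic group is an aldehyde (terminal –CHO), named with the suffix -al.
The chain contains a C=C double bond, so the unsaturation ending is -ene.
Choose the numbering such that the aldehyde carbon is C-1 by definition.
This places the double bond between C-2 and C-3; a bromo group at C-8; an ethyl group at C-5.
Prefixes are listed alphabetically: bromo, ethyl.
Putting it together: 8-bromo-5-ethyldec-2-enal.

8-bromo-5-ethyldec-2-enal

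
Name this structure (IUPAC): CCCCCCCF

The parent chain contains 7 carbons (heptane).
Number the chain so that the substituent locant set {1} is lower than {7} at the first point of difference.
With this numbering: a fluoro group at C-1.
Putting it together: 1-fluoroheptane.

1-fluoroheptane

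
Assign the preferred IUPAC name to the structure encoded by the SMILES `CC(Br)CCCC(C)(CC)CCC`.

2-bromo-6-ethyl-6-methylnonane

The longest carbon chain is 9 atoms: the parent is nonane.
Number the chain so that the substituent locant set {2,6,6} is lower than {4,4,8} at the first point of difference.
This places a bromo group at C-2; an ethyl group at C-6; a methyl group at C-6.
Prefixes are listed alphabetically: bromo, ethyl, methyl.
Assembling the pieces gives 2-bromo-6-ethyl-6-methylnonane.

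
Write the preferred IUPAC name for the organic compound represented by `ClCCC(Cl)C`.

The longest continuous carbon chain has 4 atoms, so the parent hydride is butane.
Choose the numbering such that the substituent locant set {1,3} is lower than {2,4} at the first point of difference.
This places chloro groups at C-1 and C-3.
Assembling the pieces gives 1,3-dichlorobutane.

1,3-dichlorobutane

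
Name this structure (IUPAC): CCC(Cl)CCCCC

3-chlorooctane

The parent chain contains 8 carbons (octane).
Choose the numbering such that the substituent locant set {3} is lower than {6} at the first point of difference.
With this numbering: a chloro group at C-3.
Assembling the pieces gives 3-chlorooctane.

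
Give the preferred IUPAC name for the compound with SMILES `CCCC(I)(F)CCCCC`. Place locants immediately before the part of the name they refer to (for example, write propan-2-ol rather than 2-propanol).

4-fluoro-4-iodononane

The parent chain contains 9 carbons (nonane).
Number the chain so that the substituent locant set {4,4} is lower than {6,6} at the first point of difference.
That gives a fluoro group at C-4; an iodo group at C-4.
The substituents are ordered alphabetically, ignoring any di-/tri- multipliers.
Putting it together: 4-fluoro-4-iodononane.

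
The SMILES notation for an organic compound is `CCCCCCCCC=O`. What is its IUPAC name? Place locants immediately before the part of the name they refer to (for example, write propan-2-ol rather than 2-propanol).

nonanal

The longest chain bearing the –CHO group is 9 carbons long (nonane).
The highest-priority functional group is an aldehyde (terminal –CHO), so the name ends in -al.
The numbering direction is chosen so that the aldehyde carbon is C-1 by definition.
The name is nonanal.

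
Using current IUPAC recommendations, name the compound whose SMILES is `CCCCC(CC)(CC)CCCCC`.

The parent chain contains 10 carbons (decane).
Choose the numbering such that the substituent locant set {5,5} is lower than {6,6} at the first point of difference.
With this numbering: two ethyl groups at C-5.
Assembling the pieces gives 5,5-diethyldecane.

5,5-diethyldecane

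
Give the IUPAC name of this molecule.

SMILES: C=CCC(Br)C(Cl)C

4-bromo-5-chlorohex-1-ene

Counting along the main chain through the multiple bond gives 6 carbons: the parent is hexane.
The chain contains a C=C double bond, so the unsaturation ending is -ene.
The numbering direction is chosen so that numbering from this end puts the double bond at C-1 rather than C-5.
With this numbering: the double bond between C-1 and C-2; a bromo group at C-4; a chloro group at C-5.
Substituent prefixes are cited in alphabetical order (multiplying prefixes like di-/tri- are ignored for ordering).
The name is 4-bromo-5-chlorohex-1-ene.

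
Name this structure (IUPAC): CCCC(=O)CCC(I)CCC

The longest carbon chain that includes the carbonyl has 10 carbons, so the parent hydride is decane.
The principal characteristic group is a ketone (C=O on an internal carbon), named with the suffix -one.
Choose the numbering such that numbering from this end puts the carbonyl group at C-4 rather than C-7.
This places the carbonyl at C-4; an iodo group at C-7.
Assembling the pieces gives 7-iododecan-4-one.

7-iododecan-4-one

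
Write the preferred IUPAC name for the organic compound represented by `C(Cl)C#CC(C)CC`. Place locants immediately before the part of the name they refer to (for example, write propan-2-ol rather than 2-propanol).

1-chloro-4-methylhex-2-yne

Counting along the main chain through the multiple bond gives 6 carbons: the parent is hexane.
There is one C≡C triple bond, indicated by the ending -yne.
Number the chain so that numbering from this end puts the triple bond at C-2 rather than C-4.
This places the triple bond between C-2 and C-3; a chloro group at C-1; a methyl group at C-4.
Substituent prefixes are cited in alphabetical order (multiplying prefixes like di-/tri- are ignored for ordering).
Assembling the pieces gives 1-chloro-4-methylhex-2-yne.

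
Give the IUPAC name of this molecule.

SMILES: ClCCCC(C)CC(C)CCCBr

The parent chain contains 9 carbons (nonane).
Choose the numbering such that the locant sets are identical either way, so the alphabetically earlier bromo substituent takes the lower locant (1 rather than 9).
This places a bromo group at C-1; a chloro group at C-9; methyl groups at C-4 and C-6.
The substituents are ordered alphabetically, ignoring any di-/tri- multipliers.
Putting it together: 1-bromo-9-chloro-4,6-dimethylnonane.

1-bromo-9-chloro-4,6-dimethylnonane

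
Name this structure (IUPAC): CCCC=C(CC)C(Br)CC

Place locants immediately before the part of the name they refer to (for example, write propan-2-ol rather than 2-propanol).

Counting along the main chain through the multiple bond gives 8 carbons: the parent is octane.
The chain contains a C=C double bond, so the unsaturation ending is -ene.
The numbering direction is chosen so that the substituent locant set {3,4} is lower than {5,6} at the first point of difference.
That gives the double bond between C-4 and C-5; a bromo group at C-3; an ethyl group at C-4.
Prefixes are listed alphabetically: bromo, ethyl.
Putting it together: 3-bromo-4-ethyloct-4-ene.

3-bromo-4-ethyloct-4-ene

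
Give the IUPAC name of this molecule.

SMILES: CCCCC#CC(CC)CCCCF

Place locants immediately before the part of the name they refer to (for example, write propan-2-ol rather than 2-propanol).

7-ethyl-11-fluoroundec-5-yne

The longest carbon chain that includes the multiple bond has 11 carbons, so the parent hydride is undecane.
A C≡C triple bond in the chain gives the infix -yne-.
The numbering direction is chosen so that numbering from this end puts the triple bond at C-5 rather than C-6.
That gives the triple bond between C-5 and C-6; an ethyl group at C-7; a fluoro group at C-11.
Substituent prefixes are cited in alphabetical order (multiplying prefixes like di-/tri- are ignored for ordering).
Assembling the pieces gives 7-ethyl-11-fluoroundec-5-yne.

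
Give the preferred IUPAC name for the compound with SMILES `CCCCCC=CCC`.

non-3-ene

Counting along the main chain through the multiple bond gives 9 carbons: the parent is nonane.
There is one C=C double bond, indicated by the ending -ene.
The numbering direction is chosen so that numbering from this end puts the double bond at C-3 rather than C-6.
This places the double bond between C-3 and C-4.
Assembling the pieces gives non-3-ene.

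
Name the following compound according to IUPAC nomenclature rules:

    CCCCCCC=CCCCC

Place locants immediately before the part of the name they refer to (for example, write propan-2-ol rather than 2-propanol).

dodec-5-ene

The longest chain bearing the multiple bond is 12 carbons long (dodecane).
A C=C double bond in the chain gives the infix -ene-.
Number the chain so that numbering from this end puts the double bond at C-5 rather than C-7.
That gives the double bond between C-5 and C-6.
Putting it together: dodec-5-ene.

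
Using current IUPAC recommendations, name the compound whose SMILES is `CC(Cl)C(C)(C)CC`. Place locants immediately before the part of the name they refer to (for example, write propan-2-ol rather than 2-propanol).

The longest continuous carbon chain has 5 atoms, so the parent hydride is pentane.
Choose the numbering such that the substituent locant set {2,3,3} is lower than {3,3,4} at the first point of difference.
This places a chloro group at C-2; two methyl groups at C-3.
The substituents are ordered alphabetically, ignoring any di-/tri- multipliers.
Assembling the pieces gives 2-chloro-3,3-dimethylpentane.

2-chloro-3,3-dimethylpentane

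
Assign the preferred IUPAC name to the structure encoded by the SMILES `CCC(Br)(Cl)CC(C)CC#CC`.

The longest carbon chain that includes the multiple bond has 9 carbons, so the parent hydride is nonane.
There is one C≡C triple bond, indicated by the ending -yne.
Number the chain so that numbering from this end puts the triple bond at C-2 rather than C-7.
With this numbering: the triple bond between C-2 and C-3; a bromo group at C-7; a chloro group at C-7; a methyl group at C-5.
The substituents are ordered alphabetically, ignoring any di-/tri- multipliers.
The name is 7-bromo-7-chloro-5-methylnon-2-yne.

7-bromo-7-chloro-5-methylnon-2-yne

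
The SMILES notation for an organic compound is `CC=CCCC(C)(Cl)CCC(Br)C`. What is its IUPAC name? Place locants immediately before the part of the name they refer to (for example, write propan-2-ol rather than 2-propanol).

The longest carbon chain that includes the multiple bond has 10 carbons, so the parent hydride is decane.
A C=C double bond in the chain gives the infix -ene-.
Choose the numbering such that numbering from this end puts the double bond at C-2 rather than C-8.
That gives the double bond between C-2 and C-3; a bromo group at C-9; a chloro group at C-6; a methyl group at C-6.
Substituent prefixes are cited in alphabetical order (multiplying prefixes like di-/tri- are ignored for ordering).
Putting it together: 9-bromo-6-chloro-6-methyldec-2-ene.

9-bromo-6-chloro-6-methyldec-2-ene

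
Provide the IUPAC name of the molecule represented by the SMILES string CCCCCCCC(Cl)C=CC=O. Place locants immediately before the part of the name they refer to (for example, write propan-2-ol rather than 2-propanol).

The longest carbon chain that includes the –CHO group and the multiple bond has 11 carbons, so the parent hydride is undecane.
An aldehyde (terminal –CHO) is the principal characteristic group, giving the suffix -al.
The chain contains a C=C double bond, so the unsaturation ending is -ene.
Number the chain so that the aldehyde carbon is C-1 by definition.
With this numbering: the double bond between C-2 and C-3; a chloro group at C-4.
The name is 4-chloroundec-2-enal.

4-chloroundec-2-enal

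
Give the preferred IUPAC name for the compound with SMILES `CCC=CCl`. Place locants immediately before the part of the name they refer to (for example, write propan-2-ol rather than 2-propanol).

1-chlorobut-1-ene

Counting along the main chain through the multiple bond gives 4 carbons: the parent is butane.
A C=C double bond in the chain gives the infix -ene-.
Number the chain so that numbering from this end puts the double bond at C-1 rather than C-3.
This places the double bond between C-1 and C-2; a chloro group at C-1.
The name is 1-chlorobut-1-ene.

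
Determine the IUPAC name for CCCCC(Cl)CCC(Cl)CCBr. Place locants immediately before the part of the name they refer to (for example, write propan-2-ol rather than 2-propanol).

1-bromo-3,6-dichlorodecane

The longest continuous carbon chain has 10 atoms, so the parent hydride is decane.
Number the chain so that the substituent locant set {1,3,6} is lower than {5,8,10} at the first point of difference.
This places a bromo group at C-1; chloro groups at C-3 and C-6.
Prefixes are listed alphabetically: bromo, chloro.
Putting it together: 1-bromo-3,6-dichlorodecane.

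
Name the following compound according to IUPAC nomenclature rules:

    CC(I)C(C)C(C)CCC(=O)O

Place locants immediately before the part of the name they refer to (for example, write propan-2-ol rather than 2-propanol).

The longest carbon chain that includes the –COOH group has 7 carbons, so the parent hydride is heptane.
The highest-priority functional group is a carboxylic acid (terminal –COOH), so the name ends in -oic acid.
The numbering direction is chosen so that the carboxylic acid carbon is C-1 by definition.
This places an iodo group at C-6; methyl groups at C-4 and C-5.
Prefixes are listed alphabetically: iodo, methyl.
Assembling the pieces gives 6-iodo-4,5-dimethylheptanoic acid.

6-iodo-4,5-dimethylheptanoic acid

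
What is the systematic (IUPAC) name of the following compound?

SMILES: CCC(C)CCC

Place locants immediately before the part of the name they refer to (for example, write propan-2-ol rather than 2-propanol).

3-methylhexane

The longest carbon chain is 6 atoms: the parent is hexane.
The numbering direction is chosen so that the substituent locant set {3} is lower than {4} at the first point of difference.
This places a methyl group at C-3.
Putting it together: 3-methylhexane.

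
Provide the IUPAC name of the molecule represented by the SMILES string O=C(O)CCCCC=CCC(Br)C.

The longest chain bearing the –COOH group and the multiple bond is 10 carbons long (decane).
A carboxylic acid (terminal –COOH) is the principal characteristic group, giving the suffix -oic acid.
There is one C=C double bond, indicated by the ending -ene.
Choose the numbering such that the carboxylic acid carbon is C-1 by definition.
This places the double bond between C-6 and C-7; a bromo group at C-9.
Assembling the pieces gives 9-bromodec-6-enoic acid.

9-bromodec-6-enoic acid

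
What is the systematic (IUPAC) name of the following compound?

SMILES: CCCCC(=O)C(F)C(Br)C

2-bromo-3-fluorooctan-4-one

Counting along the main chain through the carbonyl gives 8 carbons: the parent is octane.
A ketone (C=O on an internal carbon) is the principal characteristic group, giving the suffix -one.
The numbering direction is chosen so that numbering from this end puts the carbonyl group at C-4 rather than C-5.
That gives the carbonyl at C-4; a bromo group at C-2; a fluoro group at C-3.
Prefixes are listed alphabetically: bromo, fluoro.
The name is 2-bromo-3-fluorooctan-4-one.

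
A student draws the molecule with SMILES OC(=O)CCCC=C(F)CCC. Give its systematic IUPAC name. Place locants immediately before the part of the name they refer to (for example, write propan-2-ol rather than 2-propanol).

6-fluoronon-5-enoic acid

The longest carbon chain that includes the –COOH group and the multiple bond has 9 carbons, so the parent hydride is nonane.
The principal characteristic group is a carboxylic acid (terminal –COOH), named with the suffix -oic acid.
There is one C=C double bond, indicated by the ending -ene.
The numbering direction is chosen so that the carboxylic acid carbon is C-1 by definition.
That gives the double bond between C-5 and C-6; a fluoro group at C-6.
Putting it together: 6-fluoronon-5-enoic acid.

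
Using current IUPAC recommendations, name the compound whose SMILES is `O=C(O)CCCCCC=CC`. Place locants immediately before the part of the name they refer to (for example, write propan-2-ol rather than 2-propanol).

non-7-enoic acid

Counting along the main chain through the –COOH group and the multiple bond gives 9 carbons: the parent is nonane.
A carboxylic acid (terminal –COOH) is the principal characteristic group, giving the suffix -oic acid.
A C=C double bond in the chain gives the infix -ene-.
Choose the numbering such that the carboxylic acid carbon is C-1 by definition.
With this numbering: the double bond between C-7 and C-8.
The name is non-7-enoic acid.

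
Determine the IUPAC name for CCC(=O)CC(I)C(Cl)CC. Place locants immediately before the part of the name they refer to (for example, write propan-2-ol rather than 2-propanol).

6-chloro-5-iodooctan-3-one

Counting along the main chain through the carbonyl gives 8 carbons: the parent is octane.
The highest-priority functional group is a ketone (C=O on an internal carbon), so the name ends in -one.
The numbering direction is chosen so that numbering from this end puts the carbonyl group at C-3 rather than C-6.
That gives the carbonyl at C-3; a chloro group at C-6; an iodo group at C-5.
The substituents are ordered alphabetically, ignoring any di-/tri- multipliers.
Assembling the pieces gives 6-chloro-5-iodooctan-3-one.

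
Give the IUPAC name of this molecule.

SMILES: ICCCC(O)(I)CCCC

Counting along the main chain through the –OH group gives 8 carbons: the parent is octane.
The highest-priority functional group is an alcohol (–OH), so the name ends in -ol.
The numbering direction is chosen so that numbering from this end puts the hydroxyl group at C-4 rather than C-5.
This places the hydroxyl at C-4; iodo groups at C-1 and C-4.
Assembling the pieces gives 1,4-diiodooctan-4-ol.

1,4-diiodooctan-4-ol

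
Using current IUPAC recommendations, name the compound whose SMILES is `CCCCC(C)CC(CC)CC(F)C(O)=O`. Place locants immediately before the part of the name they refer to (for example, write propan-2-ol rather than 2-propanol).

The longest carbon chain that includes the –COOH group has 10 carbons, so the parent hydride is decane.
A carboxylic acid (terminal –COOH) is the principal characteristic group, giving the suffix -oic acid.
The numbering direction is chosen so that the carboxylic acid carbon is C-1 by definition.
With this numbering: an ethyl group at C-4; a fluoro group at C-2; a methyl group at C-6.
Prefixes are listed alphabetically: ethyl, fluoro, methyl.
Assembling the pieces gives 4-ethyl-2-fluoro-6-methyldecanoic acid.

4-ethyl-2-fluoro-6-methyldecanoic acid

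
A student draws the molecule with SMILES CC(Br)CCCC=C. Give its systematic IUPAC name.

6-bromohept-1-ene

The longest carbon chain that includes the multiple bond has 7 carbons, so the parent hydride is heptane.
The chain contains a C=C double bond, so the unsaturation ending is -ene.
The numbering direction is chosen so that numbering from this end puts the double bond at C-1 rather than C-6.
With this numbering: the double bond between C-1 and C-2; a bromo group at C-6.
The name is 6-bromohept-1-ene.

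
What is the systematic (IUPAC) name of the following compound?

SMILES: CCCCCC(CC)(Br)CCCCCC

The longest carbon chain is 12 atoms: the parent is dodecane.
Number the chain so that the substituent locant set {6,6} is lower than {7,7} at the first point of difference.
That gives a bromo group at C-6; an ethyl group at C-6.
Substituent prefixes are cited in alphabetical order (multiplying prefixes like di-/tri- are ignored for ordering).
Assembling the pieces gives 6-bromo-6-ethyldodecane.

6-bromo-6-ethyldodecane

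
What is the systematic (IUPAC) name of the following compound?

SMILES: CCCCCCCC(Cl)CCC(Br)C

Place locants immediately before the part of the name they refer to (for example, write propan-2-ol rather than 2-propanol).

The parent chain contains 12 carbons (dodecane).
Choose the numbering such that the substituent locant set {2,5} is lower than {8,11} at the first point of difference.
With this numbering: a bromo group at C-2; a chloro group at C-5.
The substituents are ordered alphabetically, ignoring any di-/tri- multipliers.
Assembling the pieces gives 2-bromo-5-chlorododecane.

2-bromo-5-chlorododecane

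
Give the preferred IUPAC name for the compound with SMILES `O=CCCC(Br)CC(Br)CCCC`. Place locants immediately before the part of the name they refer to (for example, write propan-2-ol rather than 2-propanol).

The longest chain bearing the –CHO group is 10 carbons long (decane).
The highest-priority functional group is an aldehyde (terminal –CHO), so the name ends in -al.
The numbering direction is chosen so that the aldehyde carbon is C-1 by definition.
This places bromo groups at C-4 and C-6.
Putting it together: 4,6-dibromodecanal.

4,6-dibromodecanal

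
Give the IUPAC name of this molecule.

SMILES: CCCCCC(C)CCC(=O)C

The longest chain bearing the carbonyl is 10 carbons long (decane).
A ketone (C=O on an internal carbon) is the principal characteristic group, giving the suffix -one.
Choose the numbering such that numbering from this end puts the carbonyl group at C-2 rather than C-9.
With this numbering: the carbonyl at C-2; a methyl group at C-5.
The name is 5-methyldecan-2-one.

5-methyldecan-2-one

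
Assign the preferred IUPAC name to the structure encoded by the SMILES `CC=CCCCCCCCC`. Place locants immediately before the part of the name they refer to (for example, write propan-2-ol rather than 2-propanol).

Counting along the main chain through the multiple bond gives 11 carbons: the parent is undecane.
The chain contains a C=C double bond, so the unsaturation ending is -ene.
The numbering direction is chosen so that numbering from this end puts the double bond at C-2 rather than C-9.
With this numbering: the double bond between C-2 and C-3.
Assembling the pieces gives undec-2-ene.

undec-2-ene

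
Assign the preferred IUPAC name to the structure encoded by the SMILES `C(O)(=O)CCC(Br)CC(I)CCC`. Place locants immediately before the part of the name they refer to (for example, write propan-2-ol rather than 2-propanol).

4-bromo-6-iodononanoic acid

The longest carbon chain that includes the –COOH group has 9 carbons, so the parent hydride is nonane.
The principal characteristic group is a carboxylic acid (terminal –COOH), named with the suffix -oic acid.
The numbering direction is chosen so that the carboxylic acid carbon is C-1 by definition.
That gives a bromo group at C-4; an iodo group at C-6.
The substituents are ordered alphabetically, ignoring any di-/tri- multipliers.
The name is 4-bromo-6-iodononanoic acid.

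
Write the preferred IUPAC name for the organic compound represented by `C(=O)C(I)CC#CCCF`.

7-fluoro-2-iodohept-4-ynal

Counting along the main chain through the –CHO group and the multiple bond gives 7 carbons: the parent is heptane.
The principal characteristic group is an aldehyde (terminal –CHO), named with the suffix -al.
There is one C≡C triple bond, indicated by the ending -yne.
Choose the numbering such that the aldehyde carbon is C-1 by definition.
With this numbering: the triple bond between C-4 and C-5; a fluoro group at C-7; an iodo group at C-2.
Substituent prefixes are cited in alphabetical order (multiplying prefixes like di-/tri- are ignored for ordering).
The name is 7-fluoro-2-iodohept-4-ynal.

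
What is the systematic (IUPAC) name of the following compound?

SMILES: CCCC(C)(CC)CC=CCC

6-ethyl-6-methylnon-3-ene

The longest carbon chain that includes the multiple bond has 9 carbons, so the parent hydride is nonane.
A C=C double bond in the chain gives the infix -ene-.
Number the chain so that numbering from this end puts the double bond at C-3 rather than C-6.
This places the double bond between C-3 and C-4; an ethyl group at C-6; a methyl group at C-6.
Substituent prefixes are cited in alphabetical order (multiplying prefixes like di-/tri- are ignored for ordering).
The name is 6-ethyl-6-methylnon-3-ene.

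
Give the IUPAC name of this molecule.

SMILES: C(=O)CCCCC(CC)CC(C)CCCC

Counting along the main chain through the –CHO group gives 12 carbons: the parent is dodecane.
The principal characteristic group is an aldehyde (terminal –CHO), named with the suffix -al.
Number the chain so that the aldehyde carbon is C-1 by definition.
That gives an ethyl group at C-6; a methyl group at C-8.
The substituents are ordered alphabetically, ignoring any di-/tri- multipliers.
Putting it together: 6-ethyl-8-methyldodecanal.

6-ethyl-8-methyldodecanal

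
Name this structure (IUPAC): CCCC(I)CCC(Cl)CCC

The parent chain contains 10 carbons (decane).
Choose the numbering such that the locant sets are identical either way, so the alphabetically earlier chloro substituent takes the lower locant (4 rather than 7).
This places a chloro group at C-4; an iodo group at C-7.
Prefixes are listed alphabetically: chloro, iodo.
Putting it together: 4-chloro-7-iododecane.

4-chloro-7-iododecane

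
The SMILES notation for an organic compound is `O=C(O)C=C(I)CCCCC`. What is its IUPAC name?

The longest carbon chain that includes the –COOH group and the multiple bond has 8 carbons, so the parent hydride is octane.
A carboxylic acid (terminal –COOH) is the principal characteristic group, giving the suffix -oic acid.
A C=C double bond in the chain gives the infix -ene-.
Choose the numbering such that the carboxylic acid carbon is C-1 by definition.
That gives the double bond between C-2 and C-3; an iodo group at C-3.
Putting it together: 3-iodooct-2-enoic acid.

3-iodooct-2-enoic acid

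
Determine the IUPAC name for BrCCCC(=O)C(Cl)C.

The longest chain bearing the carbonyl is 6 carbons long (hexane).
The principal characteristic group is a ketone (C=O on an internal carbon), named with the suffix -one.
Number the chain so that numbering from this end puts the carbonyl group at C-3 rather than C-4.
With this numbering: the carbonyl at C-3; a bromo group at C-6; a chloro group at C-2.
Prefixes are listed alphabetically: bromo, chloro.
Assembling the pieces gives 6-bromo-2-chlorohexan-3-one.

6-bromo-2-chlorohexan-3-one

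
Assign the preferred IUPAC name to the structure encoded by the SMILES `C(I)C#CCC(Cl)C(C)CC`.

5-chloro-1-iodo-6-methyloct-2-yne

Counting along the main chain through the multiple bond gives 8 carbons: the parent is octane.
There is one C≡C triple bond, indicated by the ending -yne.
Choose the numbering such that numbering from this end puts the triple bond at C-2 rather than C-6.
With this numbering: the triple bond between C-2 and C-3; a chloro group at C-5; an iodo group at C-1; a methyl group at C-6.
The substituents are ordered alphabetically, ignoring any di-/tri- multipliers.
Assembling the pieces gives 5-chloro-1-iodo-6-methyloct-2-yne.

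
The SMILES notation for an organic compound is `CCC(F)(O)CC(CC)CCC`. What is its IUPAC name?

The longest carbon chain that includes the –OH group has 8 carbons, so the parent hydride is octane.
The highest-priority functional group is an alcohol (–OH), so the name ends in -ol.
Choose the numbering such that numbering from this end puts the hydroxyl group at C-3 rather than C-6.
This places the hydroxyl at C-3; an ethyl group at C-5; a fluoro group at C-3.
The substituents are ordered alphabetically, ignoring any di-/tri- multipliers.
The name is 5-ethyl-3-fluorooctan-3-ol.

5-ethyl-3-fluorooctan-3-ol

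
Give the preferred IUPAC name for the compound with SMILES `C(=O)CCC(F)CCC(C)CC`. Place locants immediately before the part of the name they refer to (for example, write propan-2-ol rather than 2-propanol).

Counting along the main chain through the –CHO group gives 9 carbons: the parent is nonane.
An aldehyde (terminal –CHO) is the principal characteristic group, giving the suffix -al.
Number the chain so that the aldehyde carbon is C-1 by definition.
With this numbering: a fluoro group at C-4; a methyl group at C-7.
Prefixes are listed alphabetically: fluoro, methyl.
Putting it together: 4-fluoro-7-methylnonanal.

4-fluoro-7-methylnonanal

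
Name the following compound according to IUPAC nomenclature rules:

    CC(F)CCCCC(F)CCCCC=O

6,11-difluorododecanal

Counting along the main chain through the –CHO group gives 12 carbons: the parent is dodecane.
The principal characteristic group is an aldehyde (terminal –CHO), named with the suffix -al.
The numbering direction is chosen so that the aldehyde carbon is C-1 by definition.
That gives fluoro groups at C-6 and C-11.
The name is 6,11-difluorododecanal.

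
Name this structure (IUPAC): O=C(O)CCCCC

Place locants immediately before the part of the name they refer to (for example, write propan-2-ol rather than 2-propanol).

The longest carbon chain that includes the –COOH group has 6 carbons, so the parent hydride is hexane.
A carboxylic acid (terminal –COOH) is the principal characteristic group, giving the suffix -oic acid.
The numbering direction is chosen so that the carboxylic acid carbon is C-1 by definition.
Assembling the pieces gives hexanoic acid.

hexanoic acid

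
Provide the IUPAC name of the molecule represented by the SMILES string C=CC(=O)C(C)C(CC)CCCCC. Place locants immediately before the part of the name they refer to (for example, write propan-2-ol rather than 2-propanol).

Counting along the main chain through the carbonyl and the multiple bond gives 10 carbons: the parent is decane.
The highest-priority functional group is a ketone (C=O on an internal carbon), so the name ends in -one.
The chain contains a C=C double bond, so the unsaturation ending is -ene.
Number the chain so that numbering from this end puts the carbonyl group at C-3 rather than C-8.
That gives the carbonyl at C-3; the double bond between C-1 and C-2; an ethyl group at C-5; a methyl group at C-4.
Prefixes are listed alphabetically: ethyl, methyl.
Assembling the pieces gives 5-ethyl-4-methyldec-1-en-3-one.

5-ethyl-4-methyldec-1-en-3-one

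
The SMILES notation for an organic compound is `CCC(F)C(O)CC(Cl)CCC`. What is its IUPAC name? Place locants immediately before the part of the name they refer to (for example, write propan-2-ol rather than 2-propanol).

6-chloro-3-fluorononan-4-ol

The longest chain bearing the –OH group is 9 carbons long (nonane).
The principal characteristic group is an alcohol (–OH), named with the suffix -ol.
Choose the numbering such that numbering from this end puts the hydroxyl group at C-4 rather than C-6.
This places the hydroxyl at C-4; a chloro group at C-6; a fluoro group at C-3.
Prefixes are listed alphabetically: chloro, fluoro.
Assembling the pieces gives 6-chloro-3-fluorononan-4-ol.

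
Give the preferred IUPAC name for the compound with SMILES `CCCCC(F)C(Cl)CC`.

The parent chain contains 8 carbons (octane).
Number the chain so that the substituent locant set {3,4} is lower than {5,6} at the first point of difference.
With this numbering: a chloro group at C-3; a fluoro group at C-4.
Prefixes are listed alphabetically: chloro, fluoro.
The name is 3-chloro-4-fluorooctane.

3-chloro-4-fluorooctane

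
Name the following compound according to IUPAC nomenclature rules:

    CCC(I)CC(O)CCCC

The longest carbon chain that includes the –OH group has 9 carbons, so the parent hydride is nonane.
An alcohol (–OH) is the principal characteristic group, giving the suffix -ol.
Number the chain so that the substituent locant set {3} is lower than {7} at the first point of difference.
This places the hydroxyl at C-5; an iodo group at C-3.
Assembling the pieces gives 3-iodononan-5-ol.

3-iodononan-5-ol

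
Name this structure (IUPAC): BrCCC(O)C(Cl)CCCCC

The longest carbon chain that includes the –OH group has 9 carbons, so the parent hydride is nonane.
An alcohol (–OH) is the principal characteristic group, giving the suffix -ol.
The numbering direction is chosen so that numbering from this end puts the hydroxyl group at C-3 rather than C-7.
This places the hydroxyl at C-3; a bromo group at C-1; a chloro group at C-4.
Substituent prefixes are cited in alphabetical order (multiplying prefixes like di-/tri- are ignored for ordering).
The name is 1-bromo-4-chlorononan-3-ol.

1-bromo-4-chlorononan-3-ol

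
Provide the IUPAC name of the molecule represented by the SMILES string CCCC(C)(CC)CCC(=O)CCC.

Counting along the main chain through the carbonyl gives 10 carbons: the parent is decane.
The highest-priority functional group is a ketone (C=O on an internal carbon), so the name ends in -one.
Choose the numbering such that numbering from this end puts the carbonyl group at C-4 rather than C-7.
With this numbering: the carbonyl at C-4; an ethyl group at C-7; a methyl group at C-7.
Prefixes are listed alphabetically: ethyl, methyl.
Assembling the pieces gives 7-ethyl-7-methyldecan-4-one.

7-ethyl-7-methyldecan-4-one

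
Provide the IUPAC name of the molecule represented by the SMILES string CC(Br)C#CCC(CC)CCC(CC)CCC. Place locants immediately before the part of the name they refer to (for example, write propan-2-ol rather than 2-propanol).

The longest chain bearing the multiple bond is 12 carbons long (dodecane).
The chain contains a C≡C triple bond, so the unsaturation ending is -yne.
Choose the numbering such that numbering from this end puts the triple bond at C-3 rather than C-9.
This places the triple bond between C-3 and C-4; a bromo group at C-2; ethyl groups at C-6 and C-9.
Substituent prefixes are cited in alphabetical order (multiplying prefixes like di-/tri- are ignored for ordering).
The name is 2-bromo-6,9-diethyldodec-3-yne.

2-bromo-6,9-diethyldodec-3-yne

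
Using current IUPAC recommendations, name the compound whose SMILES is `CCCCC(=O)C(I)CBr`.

1-bromo-2-iodoheptan-3-one

The longest carbon chain that includes the carbonyl has 7 carbons, so the parent hydride is heptane.
The principal characteristic group is a ketone (C=O on an internal carbon), named with the suffix -one.
Number the chain so that numbering from this end puts the carbonyl group at C-3 rather than C-5.
With this numbering: the carbonyl at C-3; a bromo group at C-1; an iodo group at C-2.
The substituents are ordered alphabetically, ignoring any di-/tri- multipliers.
Putting it together: 1-bromo-2-iodoheptan-3-one.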